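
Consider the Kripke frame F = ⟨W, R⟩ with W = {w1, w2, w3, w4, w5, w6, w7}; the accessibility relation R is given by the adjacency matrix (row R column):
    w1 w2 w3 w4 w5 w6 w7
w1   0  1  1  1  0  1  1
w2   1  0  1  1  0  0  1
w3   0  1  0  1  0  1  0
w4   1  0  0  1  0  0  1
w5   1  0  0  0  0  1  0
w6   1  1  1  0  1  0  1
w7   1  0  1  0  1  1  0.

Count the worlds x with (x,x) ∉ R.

Enumerating: w1, w2, w3, w5, w6, w7.

6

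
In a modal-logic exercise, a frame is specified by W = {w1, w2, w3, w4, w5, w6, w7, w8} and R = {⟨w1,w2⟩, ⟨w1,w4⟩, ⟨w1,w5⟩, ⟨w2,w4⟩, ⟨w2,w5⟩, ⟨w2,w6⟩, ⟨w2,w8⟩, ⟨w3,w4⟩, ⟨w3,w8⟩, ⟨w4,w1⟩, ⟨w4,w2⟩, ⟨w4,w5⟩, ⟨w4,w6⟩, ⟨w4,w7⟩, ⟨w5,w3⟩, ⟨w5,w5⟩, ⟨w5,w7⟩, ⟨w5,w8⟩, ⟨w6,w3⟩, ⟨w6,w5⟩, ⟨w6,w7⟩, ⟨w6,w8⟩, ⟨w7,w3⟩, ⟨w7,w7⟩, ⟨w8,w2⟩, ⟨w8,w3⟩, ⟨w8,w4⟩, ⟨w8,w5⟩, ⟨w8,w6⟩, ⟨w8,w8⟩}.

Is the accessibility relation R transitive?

Transitive: no — w1 R w2 and w2 R w6, but not w1 R w6.

No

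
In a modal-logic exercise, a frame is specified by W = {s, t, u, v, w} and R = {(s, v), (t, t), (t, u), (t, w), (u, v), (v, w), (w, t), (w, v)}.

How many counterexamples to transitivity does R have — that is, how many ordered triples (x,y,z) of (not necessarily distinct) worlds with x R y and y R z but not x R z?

9

Enumerating: (s,v,w), (t,u,v), (t,w,v), (u,v,w), (v,w,t), (v,w,v), (w,t,u), (w,t,w), (w,v,w).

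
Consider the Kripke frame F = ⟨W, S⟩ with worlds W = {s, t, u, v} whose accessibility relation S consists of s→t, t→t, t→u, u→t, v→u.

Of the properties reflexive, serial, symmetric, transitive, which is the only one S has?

Reflexive: no — s is not related to itself.
Serial: yes — every world has a successor (e.g. s S t).
Symmetric: no — s S t but not t S s.
Transitive: no — s S t and t S u, but not s S u.
Only serial holds.

serial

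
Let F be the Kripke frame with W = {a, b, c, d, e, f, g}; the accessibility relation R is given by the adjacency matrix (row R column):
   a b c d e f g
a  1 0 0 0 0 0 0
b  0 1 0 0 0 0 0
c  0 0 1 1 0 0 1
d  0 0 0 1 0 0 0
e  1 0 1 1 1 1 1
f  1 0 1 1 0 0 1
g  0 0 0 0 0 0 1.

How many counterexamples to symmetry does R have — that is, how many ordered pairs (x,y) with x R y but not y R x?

Enumerating: (c,d), (c,g), (e,a), (e,c), (e,d), (e,f), (e,g), (f,a), (f,c), (f,d), (f,g).

11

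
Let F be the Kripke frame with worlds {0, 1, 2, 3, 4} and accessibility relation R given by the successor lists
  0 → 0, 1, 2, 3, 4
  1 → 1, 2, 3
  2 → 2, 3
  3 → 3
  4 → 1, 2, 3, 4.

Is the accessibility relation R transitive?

Yes

Transitive: yes — every two-step R-path is closed by a direct edge.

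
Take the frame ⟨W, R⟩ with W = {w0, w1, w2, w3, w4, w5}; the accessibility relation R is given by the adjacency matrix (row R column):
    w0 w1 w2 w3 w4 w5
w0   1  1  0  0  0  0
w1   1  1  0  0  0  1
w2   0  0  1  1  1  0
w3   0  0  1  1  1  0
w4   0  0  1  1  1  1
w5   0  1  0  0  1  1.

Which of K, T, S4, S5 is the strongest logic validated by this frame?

Reflexive (axiom T): yes — every world is R-related to itself.
Transitive (axiom 4): no — w0 R w1 and w1 R w5, but not w0 R w5.
Euclidean (axiom 5): no — w1 R w0 and w1 R w5, but not w0 R w5.
So F validates K, T; S4 would additionally require R to be transitive. The strongest is T.

T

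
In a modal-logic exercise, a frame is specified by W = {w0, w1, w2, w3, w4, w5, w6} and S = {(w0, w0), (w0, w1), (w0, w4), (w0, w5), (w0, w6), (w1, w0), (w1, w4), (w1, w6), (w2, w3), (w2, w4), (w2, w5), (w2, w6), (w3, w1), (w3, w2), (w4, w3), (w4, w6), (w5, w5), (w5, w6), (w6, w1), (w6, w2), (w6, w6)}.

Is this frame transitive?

No

Transitive: no — w0 S w4 and w4 S w3, but not w0 S w3.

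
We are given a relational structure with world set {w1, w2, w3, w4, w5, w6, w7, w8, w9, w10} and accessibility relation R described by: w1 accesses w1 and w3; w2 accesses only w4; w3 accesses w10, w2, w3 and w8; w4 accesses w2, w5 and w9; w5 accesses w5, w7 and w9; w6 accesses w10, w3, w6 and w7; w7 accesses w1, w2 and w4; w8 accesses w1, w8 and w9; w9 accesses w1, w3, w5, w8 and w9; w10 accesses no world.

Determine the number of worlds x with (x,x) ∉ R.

4

Enumerating: w2, w4, w7, w10.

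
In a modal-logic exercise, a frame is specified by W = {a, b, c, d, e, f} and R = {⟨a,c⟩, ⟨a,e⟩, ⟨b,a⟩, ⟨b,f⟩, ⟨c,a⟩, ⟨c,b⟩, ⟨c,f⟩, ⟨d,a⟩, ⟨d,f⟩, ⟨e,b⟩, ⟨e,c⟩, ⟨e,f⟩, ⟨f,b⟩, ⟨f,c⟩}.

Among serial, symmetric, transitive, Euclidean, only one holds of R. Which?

Serial: yes — every world has a successor (e.g. a R c).
Symmetric: no — a R e but not e R a.
Transitive: no — a R c and c R b, but not a R b.
Euclidean: no — a R c and a R e, but not c R e.
Only serial holds.

serial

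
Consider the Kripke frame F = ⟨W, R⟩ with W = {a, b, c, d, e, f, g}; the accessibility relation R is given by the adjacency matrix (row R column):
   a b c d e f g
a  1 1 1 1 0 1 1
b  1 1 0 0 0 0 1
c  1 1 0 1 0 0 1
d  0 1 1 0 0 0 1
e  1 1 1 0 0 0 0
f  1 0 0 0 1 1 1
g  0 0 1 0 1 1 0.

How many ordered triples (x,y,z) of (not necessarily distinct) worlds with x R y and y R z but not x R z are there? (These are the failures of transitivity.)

39

Enumerating: (a,f,e), (a,g,e), (b,a,c), (b,a,d), (b,a,f), (b,g,c), (b,g,e), (b,g,f), (c,a,c), (c,a,f), (c,d,c), (c,g,c), … and 27 more.
Total: 39.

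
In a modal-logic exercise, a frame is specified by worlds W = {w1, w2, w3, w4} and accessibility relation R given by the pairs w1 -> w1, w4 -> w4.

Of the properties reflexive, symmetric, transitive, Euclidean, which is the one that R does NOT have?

reflexive

Reflexive: no — w2 is not related to itself.
Symmetric: yes — every pair in R has its reverse in R.
Transitive: yes — every two-step R-path is closed by a direct edge.
Euclidean: yes — any two successors of a common world are R-related.
Only reflexive fails.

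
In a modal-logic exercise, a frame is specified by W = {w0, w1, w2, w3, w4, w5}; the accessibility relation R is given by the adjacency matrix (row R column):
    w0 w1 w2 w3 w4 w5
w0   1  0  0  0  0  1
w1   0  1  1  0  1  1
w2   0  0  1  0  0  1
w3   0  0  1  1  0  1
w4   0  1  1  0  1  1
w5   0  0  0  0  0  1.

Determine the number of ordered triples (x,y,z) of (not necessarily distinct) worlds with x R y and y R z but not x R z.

R is transitive; there are no such tuples.

0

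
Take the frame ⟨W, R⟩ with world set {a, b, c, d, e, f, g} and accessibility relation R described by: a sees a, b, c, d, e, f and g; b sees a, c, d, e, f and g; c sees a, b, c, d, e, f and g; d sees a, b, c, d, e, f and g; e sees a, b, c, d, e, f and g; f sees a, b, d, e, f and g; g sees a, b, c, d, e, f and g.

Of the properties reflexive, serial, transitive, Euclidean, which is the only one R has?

Reflexive: no — b is not related to itself.
Serial: yes — every world has a successor (e.g. a R a).
Transitive: no — f R a and a R c, but not f R c.
Euclidean: no — a R f and a R c, but not f R c.
Only serial holds.

serial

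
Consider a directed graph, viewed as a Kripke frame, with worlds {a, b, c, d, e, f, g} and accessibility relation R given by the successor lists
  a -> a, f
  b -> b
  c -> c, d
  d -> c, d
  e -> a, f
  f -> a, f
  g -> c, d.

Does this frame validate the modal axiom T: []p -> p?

The schema T characterises exactly the reflexive frames.
Reflexive: no — e is not related to itself.

No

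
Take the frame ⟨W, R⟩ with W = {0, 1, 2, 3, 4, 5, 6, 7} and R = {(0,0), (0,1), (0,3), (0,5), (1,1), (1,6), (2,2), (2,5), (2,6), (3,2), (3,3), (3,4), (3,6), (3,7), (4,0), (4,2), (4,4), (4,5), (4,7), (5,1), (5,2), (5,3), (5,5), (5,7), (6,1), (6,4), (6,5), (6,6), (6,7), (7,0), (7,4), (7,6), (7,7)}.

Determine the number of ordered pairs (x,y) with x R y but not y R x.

17

Enumerating: (0,1), (0,3), (0,5), (2,6), (3,2), (3,4), (3,6), (3,7), (4,0), (4,2), (4,5), (5,1), (5,3), (5,7), (6,4), (6,5), (7,0).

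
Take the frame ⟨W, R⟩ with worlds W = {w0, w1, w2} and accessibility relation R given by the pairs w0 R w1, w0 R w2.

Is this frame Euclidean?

Euclidean: no — w0 R w1 and w0 R w2, but not w1 R w2.

No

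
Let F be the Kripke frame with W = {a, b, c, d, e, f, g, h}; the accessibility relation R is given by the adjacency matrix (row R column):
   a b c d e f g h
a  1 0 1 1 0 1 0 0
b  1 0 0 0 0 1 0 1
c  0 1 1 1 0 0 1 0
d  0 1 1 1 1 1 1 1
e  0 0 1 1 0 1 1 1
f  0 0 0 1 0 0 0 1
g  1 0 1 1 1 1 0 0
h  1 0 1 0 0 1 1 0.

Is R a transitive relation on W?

No

Transitive: no — a R c and c R b, but not a R b.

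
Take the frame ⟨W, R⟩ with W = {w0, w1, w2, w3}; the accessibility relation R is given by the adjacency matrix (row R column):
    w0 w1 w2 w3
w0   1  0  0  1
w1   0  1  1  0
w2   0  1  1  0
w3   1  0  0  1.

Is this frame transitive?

Transitive: yes — every two-step R-path is closed by a direct edge.

Yes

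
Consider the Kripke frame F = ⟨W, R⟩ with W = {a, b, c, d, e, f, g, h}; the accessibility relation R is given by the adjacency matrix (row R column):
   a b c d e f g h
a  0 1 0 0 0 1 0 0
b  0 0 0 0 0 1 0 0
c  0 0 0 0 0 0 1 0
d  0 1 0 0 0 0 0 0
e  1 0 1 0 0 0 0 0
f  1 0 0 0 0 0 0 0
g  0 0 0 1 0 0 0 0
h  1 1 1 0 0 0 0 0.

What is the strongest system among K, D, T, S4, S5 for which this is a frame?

D

Serial (axiom D): yes — every world has a successor (e.g. a R b).
Reflexive (axiom T): no — a is not related to itself.
Transitive (axiom 4): no — b R f and f R a, but not b R a.
Euclidean (axiom 5): no — a R f and a R b, but not f R b.
So F validates K, D; T would additionally require R to be reflexive. The strongest is D.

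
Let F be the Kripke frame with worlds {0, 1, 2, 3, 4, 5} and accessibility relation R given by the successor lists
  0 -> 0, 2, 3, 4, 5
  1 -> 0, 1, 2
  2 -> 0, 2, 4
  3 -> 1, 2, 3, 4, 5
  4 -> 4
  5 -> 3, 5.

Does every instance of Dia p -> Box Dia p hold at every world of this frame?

No

Axiom 5 corresponds to the accessibility relation being Euclidean.
Euclidean: no — 0 R 2 and 0 R 3, but not 2 R 3.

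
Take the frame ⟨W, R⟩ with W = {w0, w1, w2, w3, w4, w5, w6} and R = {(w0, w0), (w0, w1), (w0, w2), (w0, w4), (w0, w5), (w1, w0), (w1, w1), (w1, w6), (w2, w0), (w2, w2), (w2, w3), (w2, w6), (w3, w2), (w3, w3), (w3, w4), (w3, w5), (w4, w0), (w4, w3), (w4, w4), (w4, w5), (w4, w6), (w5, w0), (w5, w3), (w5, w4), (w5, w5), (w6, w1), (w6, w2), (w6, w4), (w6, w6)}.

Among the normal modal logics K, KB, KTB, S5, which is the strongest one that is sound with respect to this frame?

KTB

Symmetric (axiom B): yes — every pair in R has its reverse in R.
Reflexive (axiom T): yes — every world is R-related to itself.
Euclidean (axiom 5): no — w0 R w1 and w0 R w2, but not w1 R w2.
So F validates K, KB, KTB; S5 would additionally require R to be Euclidean. The strongest is KTB.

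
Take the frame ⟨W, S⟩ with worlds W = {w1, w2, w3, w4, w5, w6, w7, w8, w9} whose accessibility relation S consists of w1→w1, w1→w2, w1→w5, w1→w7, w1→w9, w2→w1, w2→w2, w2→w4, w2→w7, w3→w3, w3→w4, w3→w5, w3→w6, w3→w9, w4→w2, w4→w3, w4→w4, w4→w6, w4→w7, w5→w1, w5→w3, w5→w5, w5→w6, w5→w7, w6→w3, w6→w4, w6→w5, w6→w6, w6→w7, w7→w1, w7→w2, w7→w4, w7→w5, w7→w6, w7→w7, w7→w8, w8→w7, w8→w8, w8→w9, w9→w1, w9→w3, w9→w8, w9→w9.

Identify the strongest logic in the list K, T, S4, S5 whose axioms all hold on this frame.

T

Reflexive (axiom T): yes — every world is S-related to itself.
Transitive (axiom 4): no — w1 S w2 and w2 S w4, but not w1 S w4.
Euclidean (axiom 5): no — w1 S w2 and w1 S w5, but not w2 S w5.
So F validates K, T; S4 would additionally require S to be transitive. The strongest is T.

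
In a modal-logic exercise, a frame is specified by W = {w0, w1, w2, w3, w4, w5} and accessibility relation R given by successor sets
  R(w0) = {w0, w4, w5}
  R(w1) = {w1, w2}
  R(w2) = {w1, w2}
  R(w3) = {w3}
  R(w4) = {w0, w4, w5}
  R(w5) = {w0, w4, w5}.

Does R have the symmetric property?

Symmetric: yes — every pair in R has its reverse in R.

Yes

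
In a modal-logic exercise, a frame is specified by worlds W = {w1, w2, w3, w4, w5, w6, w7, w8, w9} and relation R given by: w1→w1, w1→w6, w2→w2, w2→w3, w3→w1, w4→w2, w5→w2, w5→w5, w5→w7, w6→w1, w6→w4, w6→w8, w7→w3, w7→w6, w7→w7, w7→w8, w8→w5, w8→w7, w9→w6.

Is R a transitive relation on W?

Transitive: no — w1 R w6 and w6 R w4, but not w1 R w4.

No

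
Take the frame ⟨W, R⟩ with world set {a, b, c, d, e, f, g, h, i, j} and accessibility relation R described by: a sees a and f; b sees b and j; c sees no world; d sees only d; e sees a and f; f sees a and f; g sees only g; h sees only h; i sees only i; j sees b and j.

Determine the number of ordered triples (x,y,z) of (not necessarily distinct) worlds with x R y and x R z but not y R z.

R is Euclidean; there are no such tuples.

0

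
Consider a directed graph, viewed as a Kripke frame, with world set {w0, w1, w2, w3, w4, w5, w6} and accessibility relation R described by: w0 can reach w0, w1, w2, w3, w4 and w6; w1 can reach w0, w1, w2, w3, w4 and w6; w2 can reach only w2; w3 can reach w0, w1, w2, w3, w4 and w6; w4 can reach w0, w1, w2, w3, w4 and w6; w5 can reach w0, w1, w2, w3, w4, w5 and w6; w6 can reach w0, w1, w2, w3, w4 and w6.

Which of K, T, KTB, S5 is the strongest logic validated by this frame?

Reflexive (axiom T): yes — every world is R-related to itself.
Symmetric (axiom B): no — w0 R w2 but not w2 R w0.
Euclidean (axiom 5): no — w0 R w2 and w0 R w1, but not w2 R w1.
So F validates K, T; KTB would additionally require R to be symmetric. The strongest is T.

T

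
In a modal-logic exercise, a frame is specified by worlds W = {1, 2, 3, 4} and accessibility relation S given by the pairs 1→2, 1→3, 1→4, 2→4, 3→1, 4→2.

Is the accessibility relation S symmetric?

No

Symmetric: no — 1 S 2 but not 2 S 1.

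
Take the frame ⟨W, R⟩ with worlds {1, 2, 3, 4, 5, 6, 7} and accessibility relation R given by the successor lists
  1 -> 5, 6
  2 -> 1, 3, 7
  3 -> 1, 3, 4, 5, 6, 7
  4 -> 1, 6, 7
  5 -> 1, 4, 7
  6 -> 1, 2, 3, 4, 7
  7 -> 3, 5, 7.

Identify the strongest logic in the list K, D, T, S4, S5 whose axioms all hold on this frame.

Serial (axiom D): yes — every world has a successor (e.g. 1 R 5).
Reflexive (axiom T): no — 1 is not related to itself.
Transitive (axiom 4): no — 1 R 5 and 5 R 4, but not 1 R 4.
Euclidean (axiom 5): no — 1 R 5 and 1 R 6, but not 5 R 6.
So F validates K, D; T would additionally require R to be reflexive. The strongest is D.

D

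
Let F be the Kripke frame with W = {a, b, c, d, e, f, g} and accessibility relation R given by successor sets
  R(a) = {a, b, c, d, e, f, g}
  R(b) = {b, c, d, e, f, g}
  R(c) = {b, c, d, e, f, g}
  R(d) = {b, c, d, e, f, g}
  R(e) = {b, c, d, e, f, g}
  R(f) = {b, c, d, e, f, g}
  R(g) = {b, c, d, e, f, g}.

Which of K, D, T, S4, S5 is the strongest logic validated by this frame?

Serial (axiom D): yes — every world has a successor (e.g. a R a).
Reflexive (axiom T): yes — every world is R-related to itself.
Transitive (axiom 4): yes — every two-step R-path is closed by a direct edge.
Euclidean (axiom 5): no — a R b and a R a, but not b R a.
So F validates K, D, T, S4; S5 would additionally require R to be Euclidean. The strongest is S4.

S4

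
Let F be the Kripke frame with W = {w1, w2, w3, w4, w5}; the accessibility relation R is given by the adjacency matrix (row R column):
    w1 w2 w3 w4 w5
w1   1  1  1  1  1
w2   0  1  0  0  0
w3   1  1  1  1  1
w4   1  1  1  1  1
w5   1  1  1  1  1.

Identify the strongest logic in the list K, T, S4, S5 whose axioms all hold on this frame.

S4

Reflexive (axiom T): yes — every world is R-related to itself.
Transitive (axiom 4): yes — every two-step R-path is closed by a direct edge.
Euclidean (axiom 5): no — w1 R w2 and w1 R w3, but not w2 R w3.
So F validates K, T, S4; S5 would additionally require R to be Euclidean. The strongest is S4.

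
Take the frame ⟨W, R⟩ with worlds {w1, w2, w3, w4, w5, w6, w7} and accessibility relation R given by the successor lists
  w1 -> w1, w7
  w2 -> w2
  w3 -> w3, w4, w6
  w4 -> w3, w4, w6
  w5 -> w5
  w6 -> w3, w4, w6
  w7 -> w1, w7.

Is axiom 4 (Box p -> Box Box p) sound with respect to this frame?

Axiom 4 corresponds to the accessibility relation being transitive.
Transitive: yes — every two-step R-path is closed by a direct edge.

Yes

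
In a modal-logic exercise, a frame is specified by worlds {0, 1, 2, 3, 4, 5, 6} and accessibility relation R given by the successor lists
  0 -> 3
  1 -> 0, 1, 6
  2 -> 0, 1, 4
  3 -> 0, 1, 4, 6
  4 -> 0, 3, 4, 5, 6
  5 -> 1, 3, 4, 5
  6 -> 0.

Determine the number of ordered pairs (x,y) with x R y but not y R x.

Enumerating: (1,0), (1,6), (2,0), (2,1), (2,4), (3,1), (3,6), (4,0), (4,6), (5,1), (5,3), (6,0).

12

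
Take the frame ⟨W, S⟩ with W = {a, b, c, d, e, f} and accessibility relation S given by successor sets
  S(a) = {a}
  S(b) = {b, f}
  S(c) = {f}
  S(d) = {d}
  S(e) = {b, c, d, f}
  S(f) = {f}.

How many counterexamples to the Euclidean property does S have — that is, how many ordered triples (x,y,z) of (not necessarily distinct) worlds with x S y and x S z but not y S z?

12

Enumerating: (b,f,b), (e,b,c), (e,b,d), (e,c,b), (e,c,c), (e,c,d), (e,d,b), (e,d,c), (e,d,f), (e,f,b), (e,f,c), (e,f,d).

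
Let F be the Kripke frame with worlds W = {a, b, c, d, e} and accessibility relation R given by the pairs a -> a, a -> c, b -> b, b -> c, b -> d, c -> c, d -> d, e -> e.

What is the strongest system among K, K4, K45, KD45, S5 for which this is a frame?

K4

Transitive (axiom 4): yes — every two-step R-path is closed by a direct edge.
Euclidean (axiom 5): no — b R c and b R d, but not c R d.
Serial (axiom D): yes — every world has a successor (e.g. a R a).
Reflexive (axiom T): yes — every world is R-related to itself.
So F validates K, K4; K45 would additionally require R to be Euclidean. The strongest is K4.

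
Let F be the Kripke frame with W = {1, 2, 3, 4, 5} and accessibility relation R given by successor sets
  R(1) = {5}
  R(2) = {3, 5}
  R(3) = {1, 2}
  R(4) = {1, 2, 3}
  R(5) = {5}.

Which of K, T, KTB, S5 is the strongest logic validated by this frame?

K

Reflexive (axiom T): no — 1 is not related to itself.
Symmetric (axiom B): no — 1 R 5 but not 5 R 1.
Euclidean (axiom 5): no — 2 R 3 and 2 R 5, but not 3 R 5.
So F validates K; T would additionally require R to be reflexive. The strongest is K.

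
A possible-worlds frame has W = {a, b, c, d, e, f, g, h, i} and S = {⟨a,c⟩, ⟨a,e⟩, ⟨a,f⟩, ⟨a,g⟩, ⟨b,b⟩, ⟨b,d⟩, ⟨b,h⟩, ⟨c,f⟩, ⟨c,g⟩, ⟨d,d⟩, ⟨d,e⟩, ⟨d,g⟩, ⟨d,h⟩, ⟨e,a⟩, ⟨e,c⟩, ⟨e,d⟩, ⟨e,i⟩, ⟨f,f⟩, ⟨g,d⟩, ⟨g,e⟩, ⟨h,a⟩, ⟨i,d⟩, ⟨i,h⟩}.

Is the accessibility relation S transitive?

No

Transitive: no — a S e and e S d, but not a S d.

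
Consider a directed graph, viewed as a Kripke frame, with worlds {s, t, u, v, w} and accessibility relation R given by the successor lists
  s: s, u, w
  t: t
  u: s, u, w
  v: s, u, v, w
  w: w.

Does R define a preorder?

Reflexive: yes — every world is R-related to itself.
Transitive: yes — every two-step R-path is closed by a direct edge.
So R is a preorder.

Yes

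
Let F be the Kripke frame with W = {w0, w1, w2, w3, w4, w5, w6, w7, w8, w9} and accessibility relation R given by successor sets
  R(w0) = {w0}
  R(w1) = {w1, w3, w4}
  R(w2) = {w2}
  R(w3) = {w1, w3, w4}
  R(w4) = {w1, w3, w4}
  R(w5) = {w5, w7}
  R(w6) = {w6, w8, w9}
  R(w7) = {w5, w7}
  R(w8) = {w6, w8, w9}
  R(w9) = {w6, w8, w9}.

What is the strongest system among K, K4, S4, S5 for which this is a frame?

S5

Transitive (axiom 4): yes — every two-step R-path is closed by a direct edge.
Reflexive (axiom T): yes — every world is R-related to itself.
Euclidean (axiom 5): yes — any two successors of a common world are R-related.
So F validates K, K4, S4, S5. The strongest is S5.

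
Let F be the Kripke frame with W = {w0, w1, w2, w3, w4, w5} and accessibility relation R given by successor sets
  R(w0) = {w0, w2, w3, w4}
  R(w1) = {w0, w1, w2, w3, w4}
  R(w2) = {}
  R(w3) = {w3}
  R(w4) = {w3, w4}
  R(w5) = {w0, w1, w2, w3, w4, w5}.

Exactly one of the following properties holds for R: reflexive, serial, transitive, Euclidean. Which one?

transitive

Reflexive: no — w2 is not related to itself.
Serial: no — w2 has no R-successor.
Transitive: yes — every two-step R-path is closed by a direct edge.
Euclidean: no — w0 R w2 and w0 R w3, but not w2 R w3.
Only transitive holds.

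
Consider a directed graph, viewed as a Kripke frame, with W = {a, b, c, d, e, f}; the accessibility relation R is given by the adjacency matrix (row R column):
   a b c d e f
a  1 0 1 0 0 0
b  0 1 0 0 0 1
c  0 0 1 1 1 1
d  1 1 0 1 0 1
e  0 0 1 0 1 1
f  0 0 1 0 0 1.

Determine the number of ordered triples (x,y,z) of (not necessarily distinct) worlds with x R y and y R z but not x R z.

11

Enumerating: (a,c,d), (a,c,e), (a,c,f), (b,f,c), (c,d,a), (c,d,b), (d,a,c), (d,f,c), (e,c,d), (f,c,d), (f,c,e).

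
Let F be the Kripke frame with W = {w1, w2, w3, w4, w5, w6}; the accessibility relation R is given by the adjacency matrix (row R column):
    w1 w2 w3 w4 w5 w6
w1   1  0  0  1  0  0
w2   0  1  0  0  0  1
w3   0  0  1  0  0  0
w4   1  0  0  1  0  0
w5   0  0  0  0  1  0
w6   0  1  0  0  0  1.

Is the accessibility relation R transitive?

Yes

Transitive: yes — every two-step R-path is closed by a direct edge.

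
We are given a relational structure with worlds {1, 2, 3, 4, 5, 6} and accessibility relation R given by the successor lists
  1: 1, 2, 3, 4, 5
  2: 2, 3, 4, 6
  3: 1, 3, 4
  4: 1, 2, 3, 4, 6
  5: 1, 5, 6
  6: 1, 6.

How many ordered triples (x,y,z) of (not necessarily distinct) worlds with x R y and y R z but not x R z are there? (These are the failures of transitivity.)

18

Enumerating: (1,2,6), (1,4,6), (1,5,6), (2,3,1), (2,4,1), (2,6,1), (3,1,2), (3,1,5), (3,4,2), (3,4,6), (4,1,5), (5,1,2), (5,1,3), (5,1,4), (6,1,2), (6,1,3), (6,1,4), (6,1,5).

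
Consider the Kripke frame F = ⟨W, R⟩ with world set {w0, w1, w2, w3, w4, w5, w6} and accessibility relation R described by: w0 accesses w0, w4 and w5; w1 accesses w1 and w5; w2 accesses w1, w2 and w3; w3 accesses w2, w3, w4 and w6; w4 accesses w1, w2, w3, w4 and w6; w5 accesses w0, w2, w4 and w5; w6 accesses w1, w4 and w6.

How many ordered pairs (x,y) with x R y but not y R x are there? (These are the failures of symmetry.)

Enumerating: (w0,w4), (w1,w5), (w2,w1), (w3,w6), (w4,w1), (w4,w2), (w5,w2), (w5,w4), (w6,w1).

9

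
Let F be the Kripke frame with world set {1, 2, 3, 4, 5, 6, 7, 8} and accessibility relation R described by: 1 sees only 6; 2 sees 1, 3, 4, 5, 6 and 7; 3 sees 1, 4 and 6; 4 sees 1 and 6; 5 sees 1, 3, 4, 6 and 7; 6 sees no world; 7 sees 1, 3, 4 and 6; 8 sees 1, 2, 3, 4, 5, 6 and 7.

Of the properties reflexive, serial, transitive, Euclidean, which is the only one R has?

transitive

Reflexive: no — 1 is not related to itself.
Serial: no — 6 has no R-successor.
Transitive: yes — every two-step R-path is closed by a direct edge.
Euclidean: no — 2 R 1 and 2 R 3, but not 1 R 3.
Only transitive holds.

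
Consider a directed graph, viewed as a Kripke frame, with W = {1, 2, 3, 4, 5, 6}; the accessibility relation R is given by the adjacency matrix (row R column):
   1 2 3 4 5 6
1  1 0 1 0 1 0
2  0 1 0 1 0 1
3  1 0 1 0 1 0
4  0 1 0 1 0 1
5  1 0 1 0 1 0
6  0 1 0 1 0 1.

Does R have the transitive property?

Transitive: yes — every two-step R-path is closed by a direct edge.

Yes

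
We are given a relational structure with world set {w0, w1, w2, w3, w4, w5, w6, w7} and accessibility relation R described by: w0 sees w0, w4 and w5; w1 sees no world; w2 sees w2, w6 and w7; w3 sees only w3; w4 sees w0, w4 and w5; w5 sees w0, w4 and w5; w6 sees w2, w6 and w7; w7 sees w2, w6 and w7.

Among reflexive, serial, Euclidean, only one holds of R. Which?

Reflexive: no — w1 is not related to itself.
Serial: no — w1 has no R-successor.
Euclidean: yes — any two successors of a common world are R-related.
Only Euclidean holds.

Euclidean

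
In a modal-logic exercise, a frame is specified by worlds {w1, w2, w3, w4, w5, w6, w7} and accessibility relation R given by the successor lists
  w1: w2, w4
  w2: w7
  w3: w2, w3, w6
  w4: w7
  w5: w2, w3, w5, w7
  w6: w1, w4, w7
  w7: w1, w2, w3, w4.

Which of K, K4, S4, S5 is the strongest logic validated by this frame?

K

Transitive (axiom 4): no — w1 R w2 and w2 R w7, but not w1 R w7.
Reflexive (axiom T): no — w1 is not related to itself.
Euclidean (axiom 5): no — w1 R w2 and w1 R w4, but not w2 R w4.
So F validates K; K4 would additionally require R to be transitive. The strongest is K.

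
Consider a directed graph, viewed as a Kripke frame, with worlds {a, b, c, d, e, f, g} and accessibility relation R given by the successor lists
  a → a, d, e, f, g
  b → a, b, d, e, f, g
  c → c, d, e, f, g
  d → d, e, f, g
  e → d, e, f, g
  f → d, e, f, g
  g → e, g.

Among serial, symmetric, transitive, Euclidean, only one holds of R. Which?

serial

Serial: yes — every world has a successor (e.g. a R a).
Symmetric: no — a R d but not d R a.
Transitive: no — g R e and e R d, but not g R d.
Euclidean: no — a R g and a R d, but not g R d.
Only serial holds.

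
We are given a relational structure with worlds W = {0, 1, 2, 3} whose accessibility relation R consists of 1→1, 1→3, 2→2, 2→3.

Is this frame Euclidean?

No

Euclidean: no — 1 R 3 and 1 R 1, but not 3 R 1.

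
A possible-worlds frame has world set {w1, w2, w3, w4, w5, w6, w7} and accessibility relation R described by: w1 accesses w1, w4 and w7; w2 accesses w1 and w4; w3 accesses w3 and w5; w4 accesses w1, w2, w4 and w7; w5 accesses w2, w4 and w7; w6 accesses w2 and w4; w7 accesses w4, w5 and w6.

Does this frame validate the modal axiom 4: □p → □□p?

No

Axiom 4 corresponds to the accessibility relation being transitive.
Transitive: no — w1 R w4 and w4 R w2, but not w1 R w2.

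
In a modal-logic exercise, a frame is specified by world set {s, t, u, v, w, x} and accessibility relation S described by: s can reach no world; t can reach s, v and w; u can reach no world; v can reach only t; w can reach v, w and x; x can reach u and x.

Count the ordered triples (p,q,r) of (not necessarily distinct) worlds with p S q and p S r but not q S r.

15

Enumerating: (t,s,s), (t,s,v), (t,s,w), (t,v,s), (t,v,v), (t,v,w), (t,w,s), (v,t,t), (w,v,v), (w,v,w), (w,v,x), (w,x,v), (w,x,w), (x,u,u), (x,u,x).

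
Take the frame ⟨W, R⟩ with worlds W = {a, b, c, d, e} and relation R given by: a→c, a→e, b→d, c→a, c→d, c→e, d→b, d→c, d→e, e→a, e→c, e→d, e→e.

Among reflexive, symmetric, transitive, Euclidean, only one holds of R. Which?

symmetric

Reflexive: no — a is not related to itself.
Symmetric: yes — every pair in R has its reverse in R.
Transitive: no — a R c and c R d, but not a R d.
Euclidean: no — c R a and c R d, but not a R d.
Only symmetric holds.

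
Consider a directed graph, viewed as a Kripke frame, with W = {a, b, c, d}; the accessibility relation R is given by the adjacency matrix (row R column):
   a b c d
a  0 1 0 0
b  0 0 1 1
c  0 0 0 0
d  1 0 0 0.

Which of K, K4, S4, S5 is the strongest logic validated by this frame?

K

Transitive (axiom 4): no — a R b and b R c, but not a R c.
Reflexive (axiom T): no — a is not related to itself.
Euclidean (axiom 5): no — b R c and b R d, but not c R d.
So F validates K; K4 would additionally require R to be transitive. The strongest is K.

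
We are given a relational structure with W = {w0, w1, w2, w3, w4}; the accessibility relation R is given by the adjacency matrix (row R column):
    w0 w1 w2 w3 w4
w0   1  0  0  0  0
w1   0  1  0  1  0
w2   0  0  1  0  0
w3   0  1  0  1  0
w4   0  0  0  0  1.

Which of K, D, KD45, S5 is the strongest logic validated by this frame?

S5

Serial (axiom D): yes — every world has a successor (e.g. w0 R w0).
Euclidean (axiom 5): yes — any two successors of a common world are R-related.
Transitive (axiom 4): yes — every two-step R-path is closed by a direct edge.
Reflexive (axiom T): yes — every world is R-related to itself.
So F validates K, D, KD45, S5. The strongest is S5.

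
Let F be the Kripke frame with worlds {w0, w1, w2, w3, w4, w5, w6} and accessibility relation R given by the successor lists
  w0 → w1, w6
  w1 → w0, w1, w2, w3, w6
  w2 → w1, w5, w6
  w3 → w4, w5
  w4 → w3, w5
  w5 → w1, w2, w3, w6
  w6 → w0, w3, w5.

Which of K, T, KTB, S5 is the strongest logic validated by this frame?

Reflexive (axiom T): no — w0 is not related to itself.
Symmetric (axiom B): no — w1 R w3 but not w3 R w1.
Euclidean (axiom 5): no — w0 R w6 and w0 R w1, but not w6 R w1.
So F validates K; T would additionally require R to be reflexive. The strongest is K.

K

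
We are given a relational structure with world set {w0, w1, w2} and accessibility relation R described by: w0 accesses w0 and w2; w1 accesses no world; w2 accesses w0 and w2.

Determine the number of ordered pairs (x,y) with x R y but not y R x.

R is symmetric; there are no such tuples.

0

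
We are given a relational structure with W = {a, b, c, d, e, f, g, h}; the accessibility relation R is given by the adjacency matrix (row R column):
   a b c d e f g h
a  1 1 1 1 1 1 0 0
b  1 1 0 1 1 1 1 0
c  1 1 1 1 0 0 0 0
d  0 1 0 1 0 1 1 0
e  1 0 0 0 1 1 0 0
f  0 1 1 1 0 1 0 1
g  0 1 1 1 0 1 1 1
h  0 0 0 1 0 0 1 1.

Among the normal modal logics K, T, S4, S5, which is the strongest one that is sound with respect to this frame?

T

Reflexive (axiom T): yes — every world is R-related to itself.
Transitive (axiom 4): no — a R b and b R g, but not a R g.
Euclidean (axiom 5): no — a R b and a R c, but not b R c.
So F validates K, T; S4 would additionally require R to be transitive. The strongest is T.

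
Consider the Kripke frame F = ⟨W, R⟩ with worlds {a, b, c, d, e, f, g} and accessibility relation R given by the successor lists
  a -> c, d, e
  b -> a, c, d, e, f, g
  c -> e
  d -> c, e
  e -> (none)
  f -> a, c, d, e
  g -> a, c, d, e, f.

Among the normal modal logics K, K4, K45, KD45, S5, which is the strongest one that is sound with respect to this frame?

K4

Transitive (axiom 4): yes — every two-step R-path is closed by a direct edge.
Euclidean (axiom 5): no — a R c and a R d, but not c R d.
Serial (axiom D): no — e has no R-successor.
Reflexive (axiom T): no — a is not related to itself.
So F validates K, K4; K45 would additionally require R to be Euclidean. The strongest is K4.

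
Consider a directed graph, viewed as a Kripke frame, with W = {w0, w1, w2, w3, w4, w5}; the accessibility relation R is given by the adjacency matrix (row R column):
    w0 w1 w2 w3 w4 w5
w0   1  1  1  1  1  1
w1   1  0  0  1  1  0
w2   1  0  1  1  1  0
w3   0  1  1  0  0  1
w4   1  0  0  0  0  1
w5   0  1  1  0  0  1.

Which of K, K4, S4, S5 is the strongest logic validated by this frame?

Transitive (axiom 4): no — w1 R w0 and w0 R w2, but not w1 R w2.
Reflexive (axiom T): no — w1 is not related to itself.
Euclidean (axiom 5): no — w0 R w1 and w0 R w2, but not w1 R w2.
So F validates K; K4 would additionally require R to be transitive. The strongest is K.

K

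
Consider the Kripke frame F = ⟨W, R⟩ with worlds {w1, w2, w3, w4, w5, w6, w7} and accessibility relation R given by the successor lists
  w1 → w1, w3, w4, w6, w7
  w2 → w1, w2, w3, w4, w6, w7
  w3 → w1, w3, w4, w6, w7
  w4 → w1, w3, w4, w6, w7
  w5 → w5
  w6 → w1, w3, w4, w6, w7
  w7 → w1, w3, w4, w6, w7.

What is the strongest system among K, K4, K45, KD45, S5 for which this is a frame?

Transitive (axiom 4): yes — every two-step R-path is closed by a direct edge.
Euclidean (axiom 5): no — w2 R w1 and w2 R w2, but not w1 R w2.
Serial (axiom D): yes — every world has a successor (e.g. w1 R w1).
Reflexive (axiom T): yes — every world is R-related to itself.
So F validates K, K4; K45 would additionally require R to be Euclidean. The strongest is K4.

K4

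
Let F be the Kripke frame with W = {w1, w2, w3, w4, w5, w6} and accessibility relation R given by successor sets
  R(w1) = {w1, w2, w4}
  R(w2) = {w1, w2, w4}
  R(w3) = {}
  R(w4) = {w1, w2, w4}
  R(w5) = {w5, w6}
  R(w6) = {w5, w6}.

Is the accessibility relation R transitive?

Yes

Transitive: yes — every two-step R-path is closed by a direct edge.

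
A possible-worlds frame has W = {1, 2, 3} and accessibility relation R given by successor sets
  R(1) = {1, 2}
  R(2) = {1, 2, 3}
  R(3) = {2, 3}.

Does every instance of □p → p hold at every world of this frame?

Axiom T corresponds to the accessibility relation being reflexive.
Reflexive: yes — every world is R-related to itself.

Yes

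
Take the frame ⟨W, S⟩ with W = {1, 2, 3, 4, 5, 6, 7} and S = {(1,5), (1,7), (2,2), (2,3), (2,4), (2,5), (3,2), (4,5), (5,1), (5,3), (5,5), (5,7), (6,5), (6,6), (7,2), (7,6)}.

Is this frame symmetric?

Symmetric: no — 1 S 7 but not 7 S 1.

No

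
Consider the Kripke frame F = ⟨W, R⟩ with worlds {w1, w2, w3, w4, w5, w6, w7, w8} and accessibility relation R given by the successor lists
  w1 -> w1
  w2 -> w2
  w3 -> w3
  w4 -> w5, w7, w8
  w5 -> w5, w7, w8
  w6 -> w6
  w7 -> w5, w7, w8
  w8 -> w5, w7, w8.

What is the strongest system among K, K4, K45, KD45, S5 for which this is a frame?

Transitive (axiom 4): yes — every two-step R-path is closed by a direct edge.
Euclidean (axiom 5): yes — any two successors of a common world are R-related.
Serial (axiom D): yes — every world has a successor (e.g. w1 R w1).
Reflexive (axiom T): no — w4 is not related to itself.
So F validates K, K4, K45, KD45; S5 would additionally require R to be reflexive. The strongest is KD45.

KD45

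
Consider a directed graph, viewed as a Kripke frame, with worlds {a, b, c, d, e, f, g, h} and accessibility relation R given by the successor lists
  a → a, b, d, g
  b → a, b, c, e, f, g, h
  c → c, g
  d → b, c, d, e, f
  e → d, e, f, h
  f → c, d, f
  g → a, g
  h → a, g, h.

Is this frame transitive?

Transitive: no — a R b and b R c, but not a R c.

No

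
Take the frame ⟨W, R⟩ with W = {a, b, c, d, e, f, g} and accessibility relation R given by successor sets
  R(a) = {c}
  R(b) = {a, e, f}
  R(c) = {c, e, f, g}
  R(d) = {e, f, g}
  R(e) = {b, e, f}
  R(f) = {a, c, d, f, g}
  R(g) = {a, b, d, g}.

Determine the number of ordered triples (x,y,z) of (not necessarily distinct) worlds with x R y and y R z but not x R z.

Enumerating: (a,c,e), (a,c,f), (a,c,g), (b,a,c), (b,e,b), (b,f,c), (b,f,d), (b,f,g), (c,e,b), (c,f,a), (c,f,d), (c,g,a), … and 22 more.
Total: 34.

34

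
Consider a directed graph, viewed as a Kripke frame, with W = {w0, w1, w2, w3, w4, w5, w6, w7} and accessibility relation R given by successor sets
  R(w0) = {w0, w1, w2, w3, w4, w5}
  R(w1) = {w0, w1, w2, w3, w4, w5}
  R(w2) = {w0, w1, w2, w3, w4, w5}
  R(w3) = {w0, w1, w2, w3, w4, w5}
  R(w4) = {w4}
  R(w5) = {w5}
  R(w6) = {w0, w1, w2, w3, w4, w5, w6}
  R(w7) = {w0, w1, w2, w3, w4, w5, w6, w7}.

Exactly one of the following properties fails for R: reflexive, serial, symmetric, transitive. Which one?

Reflexive: yes — every world is R-related to itself.
Serial: yes — every world has a successor (e.g. w0 R w0).
Symmetric: no — w0 R w4 but not w4 R w0.
Transitive: yes — every two-step R-path is closed by a direct edge.
Only symmetric fails.

symmetric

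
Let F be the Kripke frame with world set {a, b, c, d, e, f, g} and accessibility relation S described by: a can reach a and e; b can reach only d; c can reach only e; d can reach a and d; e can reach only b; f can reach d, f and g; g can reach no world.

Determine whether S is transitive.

No

Transitive: no — a S e and e S b, but not a S b.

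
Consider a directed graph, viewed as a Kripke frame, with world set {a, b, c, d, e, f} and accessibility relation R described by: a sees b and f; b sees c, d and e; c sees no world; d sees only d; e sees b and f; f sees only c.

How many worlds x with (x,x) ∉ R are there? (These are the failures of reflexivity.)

Enumerating: a, b, c, e, f.

5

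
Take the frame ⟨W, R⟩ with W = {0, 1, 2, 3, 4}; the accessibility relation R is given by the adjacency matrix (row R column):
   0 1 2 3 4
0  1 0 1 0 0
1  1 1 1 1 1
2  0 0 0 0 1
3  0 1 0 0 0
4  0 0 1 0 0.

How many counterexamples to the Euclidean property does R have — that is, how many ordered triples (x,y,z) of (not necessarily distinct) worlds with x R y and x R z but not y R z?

19

Enumerating: (0,2,0), (0,2,2), (1,0,1), (1,0,3), (1,0,4), (1,2,0), (1,2,1), (1,2,2), (1,2,3), (1,3,0), (1,3,2), (1,3,3), … and 7 more.
Total: 19.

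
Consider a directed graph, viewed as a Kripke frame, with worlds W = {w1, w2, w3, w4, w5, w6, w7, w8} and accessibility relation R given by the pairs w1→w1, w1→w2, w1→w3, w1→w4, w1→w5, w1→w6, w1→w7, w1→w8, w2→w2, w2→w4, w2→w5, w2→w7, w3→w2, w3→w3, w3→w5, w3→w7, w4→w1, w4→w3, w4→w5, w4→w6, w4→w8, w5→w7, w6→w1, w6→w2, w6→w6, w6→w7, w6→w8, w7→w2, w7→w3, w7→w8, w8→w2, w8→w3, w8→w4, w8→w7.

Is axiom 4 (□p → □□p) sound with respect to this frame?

Axiom 4 corresponds to the accessibility relation being transitive.
Transitive: no — w2 R w4 and w4 R w1, but not w2 R w1.

No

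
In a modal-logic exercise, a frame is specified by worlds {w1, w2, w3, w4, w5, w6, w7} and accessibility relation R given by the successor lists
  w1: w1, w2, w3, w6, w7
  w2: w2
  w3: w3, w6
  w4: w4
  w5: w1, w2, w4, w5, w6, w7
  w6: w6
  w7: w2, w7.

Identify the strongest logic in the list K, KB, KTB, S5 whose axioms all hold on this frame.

K

Symmetric (axiom B): no — w1 R w2 but not w2 R w1.
Reflexive (axiom T): yes — every world is R-related to itself.
Euclidean (axiom 5): no — w1 R w2 and w1 R w3, but not w2 R w3.
So F validates K; KB would additionally require R to be symmetric. The strongest is K.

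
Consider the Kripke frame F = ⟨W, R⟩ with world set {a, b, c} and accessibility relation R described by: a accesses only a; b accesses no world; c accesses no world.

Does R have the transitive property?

Transitive: yes — every two-step R-path is closed by a direct edge.

Yes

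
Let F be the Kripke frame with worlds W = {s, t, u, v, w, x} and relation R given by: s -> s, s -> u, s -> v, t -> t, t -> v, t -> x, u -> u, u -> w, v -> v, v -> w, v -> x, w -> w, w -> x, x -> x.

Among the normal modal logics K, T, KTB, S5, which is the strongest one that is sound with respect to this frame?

T

Reflexive (axiom T): yes — every world is R-related to itself.
Symmetric (axiom B): no — s R u but not u R s.
Euclidean (axiom 5): no — s R u and s R v, but not u R v.
So F validates K, T; KTB would additionally require R to be symmetric. The strongest is T.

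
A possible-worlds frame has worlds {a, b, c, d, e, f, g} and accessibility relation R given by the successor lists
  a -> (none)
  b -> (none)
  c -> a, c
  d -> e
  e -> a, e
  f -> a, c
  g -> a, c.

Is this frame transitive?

No

Transitive: no — d R e and e R a, but not d R a.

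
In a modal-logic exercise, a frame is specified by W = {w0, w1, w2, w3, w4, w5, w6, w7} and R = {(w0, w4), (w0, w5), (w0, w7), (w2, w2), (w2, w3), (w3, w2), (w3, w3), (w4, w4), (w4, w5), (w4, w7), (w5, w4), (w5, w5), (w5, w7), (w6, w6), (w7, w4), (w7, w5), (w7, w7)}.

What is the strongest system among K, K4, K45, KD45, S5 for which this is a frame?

K45

Transitive (axiom 4): yes — every two-step R-path is closed by a direct edge.
Euclidean (axiom 5): yes — any two successors of a common world are R-related.
Serial (axiom D): no — w1 has no R-successor.
Reflexive (axiom T): no — w0 is not related to itself.
So F validates K, K4, K45; KD45 would additionally require R to be serial. The strongest is K45.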